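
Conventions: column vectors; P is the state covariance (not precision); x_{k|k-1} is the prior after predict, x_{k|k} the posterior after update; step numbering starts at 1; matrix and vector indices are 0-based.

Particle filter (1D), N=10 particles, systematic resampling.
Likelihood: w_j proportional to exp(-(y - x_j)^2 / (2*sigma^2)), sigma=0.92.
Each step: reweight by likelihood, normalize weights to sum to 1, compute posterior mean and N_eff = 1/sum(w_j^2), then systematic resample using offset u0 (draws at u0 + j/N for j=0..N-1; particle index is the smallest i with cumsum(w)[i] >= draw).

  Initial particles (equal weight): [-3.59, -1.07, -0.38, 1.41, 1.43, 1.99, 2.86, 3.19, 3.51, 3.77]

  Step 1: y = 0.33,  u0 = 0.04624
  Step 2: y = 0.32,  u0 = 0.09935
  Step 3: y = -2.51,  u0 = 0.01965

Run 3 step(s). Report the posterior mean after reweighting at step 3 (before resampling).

step 1: w=[0.0001, 0.1379, 0.3258, 0.2203, 0.2147, 0.0862, 0.0100, 0.0035, 0.0011, 0.0004]  mean=0.5629  Neff=4.3982  idx=[1, 2, 2, 2, 2, 3, 3, 4, 4, 5]
step 2: w=[0.0585, 0.1370, 0.1370, 0.1370, 0.1370, 0.0907, 0.0907, 0.0884, 0.0884, 0.0352]  mean=0.3079  Neff=8.9409  idx=[1, 2, 2, 3, 4, 4, 6, 7, 8, 9]
step 3: w=[0.1665, 0.1665, 0.1665, 0.1665, 0.1665, 0.1665, 0.0003, 0.0003, 0.0003, 0.0000]  mean=-0.3786  Neff=6.0096  idx=[0, 0, 1, 1, 2, 3, 3, 4, 4, 5]

post_mean = -0.3786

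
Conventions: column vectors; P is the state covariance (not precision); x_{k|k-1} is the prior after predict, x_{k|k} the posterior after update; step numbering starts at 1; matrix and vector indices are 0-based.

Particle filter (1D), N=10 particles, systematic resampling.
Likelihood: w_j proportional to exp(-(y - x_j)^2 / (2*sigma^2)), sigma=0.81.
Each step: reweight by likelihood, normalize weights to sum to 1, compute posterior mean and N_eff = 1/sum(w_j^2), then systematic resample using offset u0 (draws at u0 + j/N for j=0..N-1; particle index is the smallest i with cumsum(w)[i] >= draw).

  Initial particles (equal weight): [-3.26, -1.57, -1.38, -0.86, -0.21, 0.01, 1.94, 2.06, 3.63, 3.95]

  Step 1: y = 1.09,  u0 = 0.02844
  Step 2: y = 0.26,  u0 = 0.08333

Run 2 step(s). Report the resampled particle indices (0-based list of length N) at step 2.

step 1: w=[0.0000, 0.0025, 0.0052, 0.0301, 0.1507, 0.2246, 0.3150, 0.2667, 0.0040, 0.0011]  mean=1.1129  Neff=4.0898  idx=[3, 4, 5, 5, 6, 6, 6, 7, 7, 7]
step 2: w=[0.1028, 0.2260, 0.2550, 0.2550, 0.0311, 0.0311, 0.0311, 0.0226, 0.0226, 0.0226]  mean=0.1903  Neff=5.0995  idx=[0, 1, 1, 2, 2, 2, 3, 3, 5, 9]

resampled_idx = [0, 1, 1, 2, 2, 2, 3, 3, 5, 9]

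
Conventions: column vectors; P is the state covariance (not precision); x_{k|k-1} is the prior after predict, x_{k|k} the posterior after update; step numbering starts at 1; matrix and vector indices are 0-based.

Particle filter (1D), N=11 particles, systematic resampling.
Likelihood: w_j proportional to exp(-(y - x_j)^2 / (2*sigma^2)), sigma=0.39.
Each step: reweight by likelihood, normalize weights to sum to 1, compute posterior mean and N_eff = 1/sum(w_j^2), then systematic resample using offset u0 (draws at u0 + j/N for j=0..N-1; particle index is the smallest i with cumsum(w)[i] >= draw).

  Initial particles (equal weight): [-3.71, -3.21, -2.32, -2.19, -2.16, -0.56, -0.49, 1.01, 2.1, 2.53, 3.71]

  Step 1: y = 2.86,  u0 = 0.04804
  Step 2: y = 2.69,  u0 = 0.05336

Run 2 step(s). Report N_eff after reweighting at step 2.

step 1: w=[0.0000, 0.0000, 0.0000, 0.0000, 0.0000, 0.0000, 0.0000, 0.0000, 0.1590, 0.7422, 0.0987]  mean=2.5781  Neff=1.7066  idx=[8, 8, 9, 9, 9, 9, 9, 9, 9, 9, 10]
step 2: w=[0.0397, 0.0397, 0.1146, 0.1146, 0.1146, 0.1146, 0.1146, 0.1146, 0.1146, 0.1146, 0.0041]  mean=2.5007  Neff=9.2443  idx=[1, 2, 3, 4, 4, 5, 6, 7, 8, 8, 9]

N_eff = 9.2443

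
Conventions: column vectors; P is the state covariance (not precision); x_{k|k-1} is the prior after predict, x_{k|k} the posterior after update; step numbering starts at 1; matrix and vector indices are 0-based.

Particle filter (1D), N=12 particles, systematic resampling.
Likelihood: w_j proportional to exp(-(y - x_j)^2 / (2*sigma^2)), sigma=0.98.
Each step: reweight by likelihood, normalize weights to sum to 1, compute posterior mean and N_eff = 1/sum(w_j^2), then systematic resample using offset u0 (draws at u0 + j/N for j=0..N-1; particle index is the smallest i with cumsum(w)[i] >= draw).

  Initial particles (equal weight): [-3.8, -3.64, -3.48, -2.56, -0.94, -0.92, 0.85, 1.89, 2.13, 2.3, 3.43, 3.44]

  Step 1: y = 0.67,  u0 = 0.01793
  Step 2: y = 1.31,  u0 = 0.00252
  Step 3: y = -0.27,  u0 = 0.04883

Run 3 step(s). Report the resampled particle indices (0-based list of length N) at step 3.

resampled_idx = [0, 0, 1, 1, 2, 3, 3, 4, 5, 5, 6, 9]

step 1: w=[0.0000, 0.0000, 0.0000, 0.0017, 0.1000, 0.1034, 0.3791, 0.1776, 0.1271, 0.0967, 0.0073, 0.0071]  mean=1.0067  Neff=4.5140  idx=[4, 4, 5, 6, 6, 6, 6, 7, 7, 8, 8, 9]
step 2: w=[0.0096, 0.0096, 0.0100, 0.1196, 0.1196, 0.1196, 0.1196, 0.1121, 0.1121, 0.0941, 0.0941, 0.0802]  mean=1.3882  Neff=9.3685  idx=[0, 3, 4, 4, 5, 6, 6, 7, 8, 9, 10, 10]
step 3: w=[0.1867, 0.1227, 0.1227, 0.1227, 0.1227, 0.1227, 0.1227, 0.0208, 0.0208, 0.0118, 0.0118, 0.0118]  mean=0.6042  Neff=7.9032  idx=[0, 0, 1, 1, 2, 3, 3, 4, 5, 5, 6, 9]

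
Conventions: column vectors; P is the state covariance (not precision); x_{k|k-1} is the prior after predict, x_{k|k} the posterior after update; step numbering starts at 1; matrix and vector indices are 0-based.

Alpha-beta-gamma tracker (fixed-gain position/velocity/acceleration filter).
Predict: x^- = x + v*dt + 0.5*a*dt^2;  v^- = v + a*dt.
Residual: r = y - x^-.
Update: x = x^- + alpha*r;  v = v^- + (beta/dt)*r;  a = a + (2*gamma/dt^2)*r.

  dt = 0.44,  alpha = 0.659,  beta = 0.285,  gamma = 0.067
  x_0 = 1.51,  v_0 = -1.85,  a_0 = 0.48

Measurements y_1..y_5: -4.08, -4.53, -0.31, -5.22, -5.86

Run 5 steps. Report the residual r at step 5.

step 1: x_pred=0.7425  r=-4.8225  x^+=-2.4355  v^+=-4.7624  a^+=-2.8579
step 2: x_pred=-4.8077  r=0.2777  x^+=-4.6247  v^+=-5.8401  a^+=-2.6657
step 3: x_pred=-7.4523  r=7.1423  x^+=-2.7455  v^+=-2.3867  a^+=2.2779
step 4: x_pred=-3.5752  r=-1.6448  x^+=-4.6591  v^+=-2.4498  a^+=1.1394
step 5: x_pred=-5.6267  r=-0.2333  x^+=-5.7805  v^+=-2.0996  a^+=0.9780

resid = -0.2333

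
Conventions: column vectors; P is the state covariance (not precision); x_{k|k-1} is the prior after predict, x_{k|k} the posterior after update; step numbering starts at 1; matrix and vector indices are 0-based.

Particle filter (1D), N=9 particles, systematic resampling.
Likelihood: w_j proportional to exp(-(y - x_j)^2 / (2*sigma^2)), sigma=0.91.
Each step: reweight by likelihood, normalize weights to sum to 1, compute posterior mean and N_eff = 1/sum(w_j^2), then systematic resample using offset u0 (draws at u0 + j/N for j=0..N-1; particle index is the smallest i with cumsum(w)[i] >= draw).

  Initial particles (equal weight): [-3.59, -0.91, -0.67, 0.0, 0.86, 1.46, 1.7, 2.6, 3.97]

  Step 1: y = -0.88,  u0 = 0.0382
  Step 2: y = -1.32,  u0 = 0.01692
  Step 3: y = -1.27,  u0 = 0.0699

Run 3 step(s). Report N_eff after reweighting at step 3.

N_eff = 8.6447

step 1: w=[0.0042, 0.3535, 0.3444, 0.2216, 0.0568, 0.0130, 0.0064, 0.0002, 0.0000]  mean=-0.4882  Neff=3.3775  idx=[1, 1, 1, 2, 2, 2, 3, 3, 4]
step 2: w=[0.1560, 0.1560, 0.1560, 0.1338, 0.1338, 0.1338, 0.0603, 0.0603, 0.0098]  mean=-0.6865  Neff=7.4550  idx=[0, 0, 1, 2, 2, 3, 4, 5, 6]
step 3: w=[0.1247, 0.1247, 0.1247, 0.1247, 0.1247, 0.1085, 0.1085, 0.1085, 0.0509]  mean=-0.7855  Neff=8.6447  idx=[0, 1, 2, 3, 4, 5, 6, 7, 8]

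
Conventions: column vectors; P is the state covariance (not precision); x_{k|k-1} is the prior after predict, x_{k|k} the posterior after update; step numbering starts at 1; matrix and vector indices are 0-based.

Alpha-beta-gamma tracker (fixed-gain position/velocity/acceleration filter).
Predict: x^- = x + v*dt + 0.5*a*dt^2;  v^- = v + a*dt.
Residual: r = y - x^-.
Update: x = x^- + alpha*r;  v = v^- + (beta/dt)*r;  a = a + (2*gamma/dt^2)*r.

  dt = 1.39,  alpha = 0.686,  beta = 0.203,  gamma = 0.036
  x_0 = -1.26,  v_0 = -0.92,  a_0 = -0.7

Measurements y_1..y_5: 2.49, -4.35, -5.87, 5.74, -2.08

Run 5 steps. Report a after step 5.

step 1: x_pred=-3.2150  r=5.7050  x^+=0.6986  v^+=-1.0598  a^+=-0.4874
step 2: x_pred=-1.2454  r=-3.1046  x^+=-3.3752  v^+=-2.1907  a^+=-0.6031
step 3: x_pred=-7.0029  r=1.1329  x^+=-6.2257  v^+=-2.8636  a^+=-0.5609
step 4: x_pred=-10.7479  r=16.4879  x^+=0.5628  v^+=-1.2352  a^+=0.0535
step 5: x_pred=-1.1025  r=-0.9775  x^+=-1.7731  v^+=-1.3036  a^+=0.0171

a_post = 0.0171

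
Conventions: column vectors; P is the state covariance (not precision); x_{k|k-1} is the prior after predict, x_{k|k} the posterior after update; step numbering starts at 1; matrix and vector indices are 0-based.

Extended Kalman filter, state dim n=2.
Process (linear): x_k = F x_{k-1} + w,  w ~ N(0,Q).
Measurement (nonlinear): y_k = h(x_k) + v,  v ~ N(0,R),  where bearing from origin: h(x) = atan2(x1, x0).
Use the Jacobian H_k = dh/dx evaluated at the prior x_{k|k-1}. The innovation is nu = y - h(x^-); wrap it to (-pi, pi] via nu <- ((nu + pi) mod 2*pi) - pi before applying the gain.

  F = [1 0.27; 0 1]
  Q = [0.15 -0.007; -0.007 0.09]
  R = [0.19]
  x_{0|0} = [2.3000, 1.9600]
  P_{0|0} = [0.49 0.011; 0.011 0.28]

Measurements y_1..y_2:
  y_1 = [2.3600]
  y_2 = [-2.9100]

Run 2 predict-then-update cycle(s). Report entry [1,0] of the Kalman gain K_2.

K[1,0] = 0.2266

step 1: x^-=[2.8292, 1.9600]  P^-=[0.6664 0.0796; 0.0796 0.3700]  H_jac=[-0.1655 0.2388]  S=[0.2231]  K=[-0.4091; 0.3371]  nu=[1.7541]  x^+=[2.1117, 2.5514]  P^+=[0.6290 0.1104; 0.1104 0.3446]
step 2: x^-=[2.8005, 2.5514]  P^-=[0.8637 0.1964; 0.1964 0.4346]  H_jac=[-0.1778 0.1951]  S=[0.2202]  K=[-0.5232; 0.2266]  nu=[2.6343]  x^+=[1.4223, 3.1482]  P^+=[0.8035 0.2225; 0.2225 0.4233]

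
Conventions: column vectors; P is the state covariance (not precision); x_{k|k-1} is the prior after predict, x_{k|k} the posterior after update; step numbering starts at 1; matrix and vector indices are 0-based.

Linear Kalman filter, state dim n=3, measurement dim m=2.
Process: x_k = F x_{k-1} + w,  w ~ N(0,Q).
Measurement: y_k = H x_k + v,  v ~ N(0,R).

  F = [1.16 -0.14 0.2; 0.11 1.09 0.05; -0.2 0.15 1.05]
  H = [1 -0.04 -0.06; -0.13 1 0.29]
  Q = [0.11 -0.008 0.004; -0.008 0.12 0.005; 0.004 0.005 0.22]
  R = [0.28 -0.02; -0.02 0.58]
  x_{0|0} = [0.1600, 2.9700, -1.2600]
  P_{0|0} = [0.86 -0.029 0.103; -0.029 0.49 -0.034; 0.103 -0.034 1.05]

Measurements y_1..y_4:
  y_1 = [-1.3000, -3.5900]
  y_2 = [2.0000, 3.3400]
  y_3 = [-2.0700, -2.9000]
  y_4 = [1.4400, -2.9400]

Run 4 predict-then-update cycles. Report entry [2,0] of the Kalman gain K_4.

step 1: x^-=[-0.4822, 3.1919, -0.9095]  P^-=[1.3779 0.0023 0.1341; 0.0023 0.7057 0.0989; 0.1341 0.0989 1.3708]  S=[1.6482 -0.2160; -0.2160 1.4709]  K=[0.8349 0.0288; 0.0470 0.5060; 0.0732 0.3364]  nu=[-0.7447, -6.5808]  x^+=[-1.2937, -0.1727, -3.1776]  P^+=[0.2383 0.0077 0.0803; 0.0077 0.3358 -0.1457; 0.0803 -0.1457 1.2062]
step 2: x^-=[-2.1121, -0.4894, -3.1037]  P^-=[0.5284 -0.0314 0.3082; -0.0314 0.5117 -0.0430; 0.3082 -0.0430 1.4868]  S=[0.7799 -0.0718; -0.0718 1.1857]  K=[0.6583 0.0308; -0.0243 0.4230; 0.3117 0.3125]  nu=[3.9063, 4.4549]  x^+=[0.5964, 1.3001, -0.4939]  P^+=[0.1923 -0.0145 0.1522; -0.0145 0.2976 -0.1849; 0.1522 -0.1849 1.3092]
step 3: x^-=[0.4110, 1.4580, -0.4428]  P^-=[0.5126 -0.0607 0.4261; -0.0607 0.4572 -0.0759; 0.4261 -0.0759 1.5565]  S=[0.7523 -0.0607; -0.0607 1.1164]  K=[0.6532 0.0321; -0.0672 0.3932; 0.4715 0.3124]  nu=[-2.4493, -4.1762]  x^+=[-1.3231, -0.0196, -2.9022]  P^+=[0.1930 -0.0263 0.1965; -0.0263 0.2780 -0.1792; 0.1965 -0.1792 1.2982]
step 4: x^-=[-2.1125, -0.3120, -2.7856]  P^-=[0.5368 -0.0678 0.4731; -0.0678 0.4321 -0.0660; 0.4731 -0.0660 1.5279]  S=[0.7713 -0.0561; -0.0561 1.0934]  K=[0.6651 0.0338; -0.0773 0.3818; 0.5209 0.3154]  nu=[3.3729, -2.0948]  x^+=[0.0600, -1.3727, -1.6892]  P^+=[0.1969 -0.0281 0.2070; -0.0281 0.2648 -0.1568; 0.2070 -0.1568 1.2283]

K[2,0] = 0.5209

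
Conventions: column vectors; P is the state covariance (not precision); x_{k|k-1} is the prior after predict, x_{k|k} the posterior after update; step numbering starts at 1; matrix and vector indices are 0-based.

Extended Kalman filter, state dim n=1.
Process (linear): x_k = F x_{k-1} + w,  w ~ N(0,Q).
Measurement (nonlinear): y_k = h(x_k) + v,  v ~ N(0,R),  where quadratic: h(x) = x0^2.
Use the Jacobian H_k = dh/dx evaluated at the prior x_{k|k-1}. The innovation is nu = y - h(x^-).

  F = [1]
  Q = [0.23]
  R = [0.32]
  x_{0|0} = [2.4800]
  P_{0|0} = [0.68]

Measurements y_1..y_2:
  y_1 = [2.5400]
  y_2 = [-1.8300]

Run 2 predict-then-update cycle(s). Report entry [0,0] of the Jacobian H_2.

H_jac[0,0] = 3.5247

step 1: x^-=[2.4800]  P^-=[0.9100]  H_jac=[4.9600]  S=[22.7075]  K=[0.1988]  nu=[-3.6104]  x^+=[1.7624]  P^+=[0.0128]
step 2: x^-=[1.7624]  P^-=[0.2428]  H_jac=[3.5247]  S=[3.3367]  K=[0.2565]  nu=[-4.9359]  x^+=[0.4963]  P^+=[0.0233]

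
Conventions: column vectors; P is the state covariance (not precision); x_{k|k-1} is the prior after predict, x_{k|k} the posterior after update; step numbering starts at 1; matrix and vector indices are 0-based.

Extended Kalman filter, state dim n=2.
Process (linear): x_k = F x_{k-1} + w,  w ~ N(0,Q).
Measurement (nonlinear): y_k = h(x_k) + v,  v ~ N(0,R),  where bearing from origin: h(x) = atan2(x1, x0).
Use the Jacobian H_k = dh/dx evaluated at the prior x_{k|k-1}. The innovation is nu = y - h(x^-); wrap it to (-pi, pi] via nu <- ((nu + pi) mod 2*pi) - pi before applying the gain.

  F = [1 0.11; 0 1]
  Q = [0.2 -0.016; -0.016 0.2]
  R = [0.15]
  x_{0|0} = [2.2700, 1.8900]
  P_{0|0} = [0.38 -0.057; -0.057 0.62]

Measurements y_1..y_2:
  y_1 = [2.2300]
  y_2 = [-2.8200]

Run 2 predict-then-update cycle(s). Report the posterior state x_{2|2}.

step 1: x^-=[2.4779, 1.8900]  P^-=[0.5750 -0.0048; -0.0048 0.8200]  H_jac=[-0.1946 0.2551]  S=[0.2256]  K=[-0.5013; 0.9314]  nu=[1.5784]  x^+=[1.6866, 3.3601]  P^+=[0.5183 0.1006; 0.1006 0.6243]
step 2: x^-=[2.0562, 3.3601]  P^-=[0.7479 0.1532; 0.1532 0.8243]  H_jac=[-0.2165 0.1325]  S=[0.1907]  K=[-0.7426; 0.3987]  nu=[2.4416]  x^+=[0.2432, 4.3334]  P^+=[0.6427 0.2097; 0.2097 0.7940]

x_post = [0.2432, 4.3334]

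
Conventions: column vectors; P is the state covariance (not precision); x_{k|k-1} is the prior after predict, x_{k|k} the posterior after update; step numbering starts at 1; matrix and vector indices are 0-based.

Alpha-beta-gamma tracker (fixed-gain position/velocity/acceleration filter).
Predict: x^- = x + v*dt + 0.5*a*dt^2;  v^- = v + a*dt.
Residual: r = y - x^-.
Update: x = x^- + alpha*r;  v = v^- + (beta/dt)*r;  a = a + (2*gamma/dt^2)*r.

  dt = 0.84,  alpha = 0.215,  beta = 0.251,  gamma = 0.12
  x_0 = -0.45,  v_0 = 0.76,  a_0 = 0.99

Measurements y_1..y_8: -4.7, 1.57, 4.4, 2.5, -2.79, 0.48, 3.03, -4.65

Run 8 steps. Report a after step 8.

a_post = -3.8052

step 1: x_pred=0.5377  r=-5.2377  x^+=-0.5884  v^+=0.0265  a^+=-0.7915
step 2: x_pred=-0.8454  r=2.4154  x^+=-0.3261  v^+=0.0834  a^+=0.0300
step 3: x_pred=-0.2454  r=4.6454  x^+=0.7533  v^+=1.4967  a^+=1.6101
step 4: x_pred=2.5786  r=-0.0786  x^+=2.5617  v^+=2.8257  a^+=1.5834
step 5: x_pred=5.4940  r=-8.2840  x^+=3.7129  v^+=1.6804  a^+=-1.2343
step 6: x_pred=4.6890  r=-4.2090  x^+=3.7841  v^+=-0.6141  a^+=-2.6659
step 7: x_pred=2.3277  r=0.7023  x^+=2.4787  v^+=-2.6436  a^+=-2.4271
step 8: x_pred=-0.5982  r=-4.0518  x^+=-1.4693  v^+=-5.8931  a^+=-3.8052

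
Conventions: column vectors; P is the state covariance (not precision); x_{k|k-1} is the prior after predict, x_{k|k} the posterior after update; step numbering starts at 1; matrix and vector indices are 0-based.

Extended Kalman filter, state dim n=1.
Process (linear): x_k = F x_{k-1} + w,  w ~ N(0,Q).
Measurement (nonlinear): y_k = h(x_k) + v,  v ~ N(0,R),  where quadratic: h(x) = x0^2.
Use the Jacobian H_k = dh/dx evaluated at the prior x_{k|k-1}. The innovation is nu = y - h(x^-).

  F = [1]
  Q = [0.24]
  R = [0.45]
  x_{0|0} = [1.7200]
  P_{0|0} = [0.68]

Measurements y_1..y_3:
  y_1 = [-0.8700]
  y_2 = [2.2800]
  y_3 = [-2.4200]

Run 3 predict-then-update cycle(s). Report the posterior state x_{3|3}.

x_post = [0.0250]

step 1: x^-=[1.7200]  P^-=[0.9200]  H_jac=[3.4400]  S=[11.3369]  K=[0.2792]  nu=[-3.8284]  x^+=[0.6513]  P^+=[0.0365]
step 2: x^-=[0.6513]  P^-=[0.2765]  H_jac=[1.3025]  S=[0.9191]  K=[0.3919]  nu=[1.8558]  x^+=[1.3785]  P^+=[0.1354]
step 3: x^-=[1.3785]  P^-=[0.3754]  H_jac=[2.7570]  S=[3.3033]  K=[0.3133]  nu=[-4.3203]  x^+=[0.0250]  P^+=[0.0511]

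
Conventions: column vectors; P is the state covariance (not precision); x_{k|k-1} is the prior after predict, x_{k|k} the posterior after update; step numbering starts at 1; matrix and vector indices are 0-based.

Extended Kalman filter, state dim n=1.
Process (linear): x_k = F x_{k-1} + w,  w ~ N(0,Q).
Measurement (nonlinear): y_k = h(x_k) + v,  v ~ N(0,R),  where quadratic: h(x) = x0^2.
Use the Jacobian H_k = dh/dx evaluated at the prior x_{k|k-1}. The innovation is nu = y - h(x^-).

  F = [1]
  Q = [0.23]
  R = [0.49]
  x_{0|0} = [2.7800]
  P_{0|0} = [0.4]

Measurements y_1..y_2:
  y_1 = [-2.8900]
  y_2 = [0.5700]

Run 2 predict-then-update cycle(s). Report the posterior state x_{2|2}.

x_post = [0.8243]

step 1: x^-=[2.7800]  P^-=[0.6300]  H_jac=[5.5600]  S=[19.9656]  K=[0.1754]  nu=[-10.6184]  x^+=[0.9171]  P^+=[0.0155]
step 2: x^-=[0.9171]  P^-=[0.2455]  H_jac=[1.8342]  S=[1.3158]  K=[0.3422]  nu=[-0.2710]  x^+=[0.8243]  P^+=[0.0914]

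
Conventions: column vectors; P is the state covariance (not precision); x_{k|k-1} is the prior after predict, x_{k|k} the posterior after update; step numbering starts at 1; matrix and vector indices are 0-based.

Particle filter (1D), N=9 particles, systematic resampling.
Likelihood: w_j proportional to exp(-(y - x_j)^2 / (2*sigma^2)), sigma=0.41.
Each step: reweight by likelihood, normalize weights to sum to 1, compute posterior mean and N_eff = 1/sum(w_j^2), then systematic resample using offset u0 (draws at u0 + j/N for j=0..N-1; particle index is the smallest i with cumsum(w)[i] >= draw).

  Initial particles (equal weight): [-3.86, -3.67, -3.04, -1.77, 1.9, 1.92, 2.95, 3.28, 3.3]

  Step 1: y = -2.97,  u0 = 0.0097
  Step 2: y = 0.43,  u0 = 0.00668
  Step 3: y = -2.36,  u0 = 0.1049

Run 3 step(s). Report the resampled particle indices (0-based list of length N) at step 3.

resampled_idx = [0, 1, 2, 3, 4, 5, 6, 7, 8]

step 1: w=[0.0714, 0.1755, 0.7427, 0.0104, 0.0000, 0.0000, 0.0000, 0.0000, 0.0000]  mean=-3.1959  Neff=1.7018  idx=[0, 1, 1, 2, 2, 2, 2, 2, 2]
step 2: w=[0.0000, 0.0000, 0.0000, 0.1667, 0.1667, 0.1667, 0.1667, 0.1667, 0.1667]  mean=-3.0400  Neff=6.0000  idx=[3, 3, 4, 5, 5, 6, 7, 7, 8]
step 3: w=[0.1111, 0.1111, 0.1111, 0.1111, 0.1111, 0.1111, 0.1111, 0.1111, 0.1111]  mean=-3.0400  Neff=9.0000  idx=[0, 1, 2, 3, 4, 5, 6, 7, 8]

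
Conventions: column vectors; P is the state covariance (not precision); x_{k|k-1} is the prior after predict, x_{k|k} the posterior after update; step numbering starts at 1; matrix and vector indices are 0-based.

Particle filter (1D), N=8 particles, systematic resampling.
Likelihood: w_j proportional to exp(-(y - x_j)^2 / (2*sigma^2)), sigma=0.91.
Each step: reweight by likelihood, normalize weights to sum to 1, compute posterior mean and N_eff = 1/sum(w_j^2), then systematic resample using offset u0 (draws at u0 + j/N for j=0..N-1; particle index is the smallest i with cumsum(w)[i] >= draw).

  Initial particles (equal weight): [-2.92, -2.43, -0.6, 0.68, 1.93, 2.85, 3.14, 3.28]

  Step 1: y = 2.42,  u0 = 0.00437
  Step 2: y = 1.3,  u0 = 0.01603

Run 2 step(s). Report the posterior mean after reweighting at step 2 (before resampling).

step 1: w=[0.0000, 0.0000, 0.0012, 0.0488, 0.2625, 0.2714, 0.2219, 0.1942]  mean=2.6462  Neff=4.3122  idx=[3, 4, 4, 5, 5, 6, 6, 7]
step 2: w=[0.2487, 0.2468, 0.2468, 0.0735, 0.0735, 0.0406, 0.0406, 0.0294]  mean=1.8924  Neff=5.0339  idx=[0, 0, 1, 1, 2, 2, 3, 5]

post_mean = 1.8924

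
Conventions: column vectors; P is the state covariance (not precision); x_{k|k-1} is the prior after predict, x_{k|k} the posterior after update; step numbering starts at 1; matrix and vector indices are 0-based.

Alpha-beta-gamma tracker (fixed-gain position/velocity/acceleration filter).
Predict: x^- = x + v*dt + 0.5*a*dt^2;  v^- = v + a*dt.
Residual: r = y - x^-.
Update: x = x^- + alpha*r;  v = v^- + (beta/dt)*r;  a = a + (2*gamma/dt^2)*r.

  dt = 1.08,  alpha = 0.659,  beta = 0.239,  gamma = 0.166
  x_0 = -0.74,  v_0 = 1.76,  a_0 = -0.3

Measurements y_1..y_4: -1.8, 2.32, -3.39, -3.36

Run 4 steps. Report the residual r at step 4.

step 1: x_pred=0.9858  r=-2.7858  x^+=-0.8500  v^+=0.8195  a^+=-1.0930
step 2: x_pred=-0.6024  r=2.9224  x^+=1.3235  v^+=0.2858  a^+=-0.2611
step 3: x_pred=1.4799  r=-4.8699  x^+=-1.7294  v^+=-1.0739  a^+=-1.6473
step 4: x_pred=-3.8499  r=0.4899  x^+=-3.5270  v^+=-2.7445  a^+=-1.5078

resid = 0.4899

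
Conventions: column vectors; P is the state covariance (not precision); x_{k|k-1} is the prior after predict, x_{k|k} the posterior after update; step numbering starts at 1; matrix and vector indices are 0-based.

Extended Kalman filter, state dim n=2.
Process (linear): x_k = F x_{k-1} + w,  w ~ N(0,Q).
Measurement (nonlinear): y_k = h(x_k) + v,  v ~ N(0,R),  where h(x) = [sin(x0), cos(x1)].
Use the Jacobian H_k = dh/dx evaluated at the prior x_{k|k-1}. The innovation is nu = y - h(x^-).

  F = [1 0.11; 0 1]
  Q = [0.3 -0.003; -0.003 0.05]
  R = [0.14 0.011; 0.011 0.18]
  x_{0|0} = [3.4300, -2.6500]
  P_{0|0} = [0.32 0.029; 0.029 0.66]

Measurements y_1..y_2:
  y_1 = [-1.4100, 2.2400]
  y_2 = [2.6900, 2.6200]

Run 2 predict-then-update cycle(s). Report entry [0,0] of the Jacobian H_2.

step 1: x^-=[3.1385, -2.6500]  P^-=[0.6344 0.0986; 0.0986 0.7100]  H_jac=[-1.0000 0.0000; 0.0000 0.4720]  S=[0.7744 -0.0355; -0.0355 0.3382]  K=[-0.8168 0.0518; -0.0822 0.9823]  nu=[-1.4131, 3.1216]  x^+=[4.4544, 0.5326]  P^+=[0.1138 0.0007; 0.0007 0.3727]
step 2: x^-=[4.5130, 0.5326]  P^-=[0.4185 0.0387; 0.0387 0.4227]  H_jac=[-0.1981 0.0000; 0.0000 -0.5078]  S=[0.1564 0.0149; 0.0149 0.2890]  K=[-0.5261 -0.0409; 0.0218 -0.7438]  nu=[3.6702, 1.7585]  x^+=[2.5103, -0.6954]  P^+=[0.3740 0.0259; 0.0259 0.2632]

H_jac[0,0] = -0.1981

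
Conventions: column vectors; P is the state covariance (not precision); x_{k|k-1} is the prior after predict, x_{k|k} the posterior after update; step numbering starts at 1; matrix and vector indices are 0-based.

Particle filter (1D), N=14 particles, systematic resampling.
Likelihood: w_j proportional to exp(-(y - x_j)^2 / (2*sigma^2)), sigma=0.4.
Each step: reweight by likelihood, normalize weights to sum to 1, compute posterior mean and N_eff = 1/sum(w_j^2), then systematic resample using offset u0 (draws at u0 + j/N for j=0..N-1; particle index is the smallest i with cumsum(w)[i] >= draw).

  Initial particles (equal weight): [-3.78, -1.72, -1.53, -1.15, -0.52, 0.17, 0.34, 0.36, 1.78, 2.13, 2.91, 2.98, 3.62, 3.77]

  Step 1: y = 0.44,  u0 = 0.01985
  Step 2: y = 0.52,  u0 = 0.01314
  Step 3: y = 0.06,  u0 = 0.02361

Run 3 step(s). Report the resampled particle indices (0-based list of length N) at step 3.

step 1: w=[0.0000, 0.0000, 0.0000, 0.0001, 0.0200, 0.2838, 0.3454, 0.3493, 0.0013, 0.0000, 0.0000, 0.0000, 0.0000, 0.0000]  mean=0.2833  Neff=3.1030  idx=[4, 5, 5, 5, 6, 6, 6, 6, 6, 7, 7, 7, 7, 7]
step 2: w=[0.0030, 0.0608, 0.0608, 0.0608, 0.0806, 0.0806, 0.0806, 0.0806, 0.0806, 0.0823, 0.0823, 0.0823, 0.0823, 0.0823]  mean=0.3146  Neff=12.9105  idx=[1, 2, 3, 4, 5, 6, 7, 8, 8, 9, 10, 11, 12, 13]
step 3: w=[0.0848, 0.0848, 0.0848, 0.0689, 0.0689, 0.0689, 0.0689, 0.0689, 0.0689, 0.0665, 0.0665, 0.0665, 0.0665, 0.0665]  mean=0.3034  Neff=13.8649  idx=[0, 1, 1, 2, 3, 4, 5, 6, 7, 8, 10, 11, 12, 13]

resampled_idx = [0, 1, 1, 2, 3, 4, 5, 6, 7, 8, 10, 11, 12, 13]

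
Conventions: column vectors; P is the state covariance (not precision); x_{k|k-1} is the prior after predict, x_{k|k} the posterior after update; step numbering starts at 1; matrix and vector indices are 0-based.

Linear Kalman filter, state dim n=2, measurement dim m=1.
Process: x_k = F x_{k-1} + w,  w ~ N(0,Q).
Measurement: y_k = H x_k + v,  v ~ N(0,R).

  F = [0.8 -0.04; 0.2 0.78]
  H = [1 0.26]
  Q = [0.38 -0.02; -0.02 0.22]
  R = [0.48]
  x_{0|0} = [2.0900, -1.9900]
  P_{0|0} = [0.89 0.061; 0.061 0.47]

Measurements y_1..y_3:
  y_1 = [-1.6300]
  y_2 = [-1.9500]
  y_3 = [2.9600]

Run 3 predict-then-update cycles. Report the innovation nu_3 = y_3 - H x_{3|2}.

innov = [3.9776]

step 1: x^-=[1.7516, -1.1342]  P^-=[0.9464 0.1453; 0.1453 0.5606]  S=[1.5399]  K=[0.6391; 0.1890]  nu=[-3.0867]  x^+=[-0.2213, -1.7176]  P^+=[0.3174 -0.0407; -0.0407 0.5056]
step 2: x^-=[-0.1083, -1.3840]  P^-=[0.5865 -0.0101; -0.0101 0.5276]  S=[1.0970]  K=[0.5323; 0.1159]  nu=[-1.4819]  x^+=[-0.8971, -1.5557]  P^+=[0.2757 -0.0777; -0.0777 0.5129]
step 3: x^-=[-0.6555, -1.3929]  P^-=[0.5623 -0.0398; -0.0398 0.5188]  S=[1.0566]  K=[0.5223; 0.0900]  nu=[3.9776]  x^+=[1.4222, -1.0348]  P^+=[0.2740 -0.0895; -0.0895 0.5102]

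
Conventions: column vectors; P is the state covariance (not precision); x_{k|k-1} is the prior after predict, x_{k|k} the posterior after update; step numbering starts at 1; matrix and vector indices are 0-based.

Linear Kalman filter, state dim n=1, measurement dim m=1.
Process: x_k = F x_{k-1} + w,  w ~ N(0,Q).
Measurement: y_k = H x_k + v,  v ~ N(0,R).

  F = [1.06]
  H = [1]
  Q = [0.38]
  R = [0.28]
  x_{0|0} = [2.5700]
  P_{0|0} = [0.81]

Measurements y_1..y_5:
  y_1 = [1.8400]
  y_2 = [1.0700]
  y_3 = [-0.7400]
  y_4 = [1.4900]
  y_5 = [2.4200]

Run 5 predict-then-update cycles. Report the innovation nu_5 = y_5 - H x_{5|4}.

step 1: x^-=[2.7242]  P^-=[1.2901]  S=[1.5701]  K=[0.8217]  nu=[-0.8842]  x^+=[1.9977]  P^+=[0.2301]
step 2: x^-=[2.1175]  P^-=[0.6385]  S=[0.9185]  K=[0.6952]  nu=[-1.0475]  x^+=[1.3893]  P^+=[0.1946]
step 3: x^-=[1.4727]  P^-=[0.5987]  S=[0.8787]  K=[0.6813]  nu=[-2.2127]  x^+=[-0.0349]  P^+=[0.1908]
step 4: x^-=[-0.0370]  P^-=[0.5944]  S=[0.8744]  K=[0.6798]  nu=[1.5270]  x^+=[1.0010]  P^+=[0.1903]
step 5: x^-=[1.0611]  P^-=[0.5939]  S=[0.8739]  K=[0.6796]  nu=[1.3589]  x^+=[1.9846]  P^+=[0.1903]

innov = [1.3589]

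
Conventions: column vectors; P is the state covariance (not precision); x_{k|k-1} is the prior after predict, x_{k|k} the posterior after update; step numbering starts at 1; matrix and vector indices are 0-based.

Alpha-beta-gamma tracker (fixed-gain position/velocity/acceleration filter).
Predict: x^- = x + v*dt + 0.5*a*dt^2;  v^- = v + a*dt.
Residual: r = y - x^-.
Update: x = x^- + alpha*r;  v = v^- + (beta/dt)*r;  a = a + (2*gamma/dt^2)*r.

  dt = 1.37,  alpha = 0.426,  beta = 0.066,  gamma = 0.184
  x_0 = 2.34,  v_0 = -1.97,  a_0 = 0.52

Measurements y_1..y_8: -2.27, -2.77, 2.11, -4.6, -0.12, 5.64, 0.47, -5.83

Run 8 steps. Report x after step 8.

x_post = 4.6826

step 1: x_pred=0.1291  r=-2.3991  x^+=-0.8929  v^+=-1.3732  a^+=0.0496
step 2: x_pred=-2.7276  r=-0.0424  x^+=-2.7457  v^+=-1.3072  a^+=0.0413
step 3: x_pred=-4.4978  r=6.6078  x^+=-1.6829  v^+=-0.9323  a^+=1.3369
step 4: x_pred=-1.7056  r=-2.8944  x^+=-2.9386  v^+=0.7598  a^+=0.7694
step 5: x_pred=-1.1757  r=1.0557  x^+=-0.7260  v^+=1.8647  a^+=0.9764
step 6: x_pred=2.7449  r=2.8951  x^+=3.9782  v^+=3.3418  a^+=1.5440
step 7: x_pred=10.0055  r=-9.5355  x^+=5.9433  v^+=4.9977  a^+=-0.3256
step 8: x_pred=12.4846  r=-18.3146  x^+=4.6826  v^+=3.6693  a^+=-3.9165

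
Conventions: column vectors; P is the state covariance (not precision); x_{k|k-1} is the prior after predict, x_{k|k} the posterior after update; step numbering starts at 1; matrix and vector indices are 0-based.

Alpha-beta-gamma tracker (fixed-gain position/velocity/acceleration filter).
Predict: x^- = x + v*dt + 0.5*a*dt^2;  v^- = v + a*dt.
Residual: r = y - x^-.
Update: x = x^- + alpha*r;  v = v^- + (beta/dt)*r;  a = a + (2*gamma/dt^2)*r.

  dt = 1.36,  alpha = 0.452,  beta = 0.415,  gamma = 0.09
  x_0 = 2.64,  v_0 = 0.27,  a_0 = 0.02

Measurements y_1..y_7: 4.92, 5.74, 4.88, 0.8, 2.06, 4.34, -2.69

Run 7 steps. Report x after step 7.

x_post = -1.5658

step 1: x_pred=3.0257  r=1.8943  x^+=3.8819  v^+=0.8752  a^+=0.2044
step 2: x_pred=5.2612  r=0.4788  x^+=5.4776  v^+=1.2993  a^+=0.2509
step 3: x_pred=7.4767  r=-2.5967  x^+=6.3030  v^+=0.8482  a^+=-0.0018
step 4: x_pred=7.4549  r=-6.6549  x^+=4.4469  v^+=-1.1849  a^+=-0.6494
step 5: x_pred=2.2348  r=-0.1748  x^+=2.1558  v^+=-2.1215  a^+=-0.6664
step 6: x_pred=-1.3457  r=5.6857  x^+=1.2242  v^+=-1.2928  a^+=-0.1131
step 7: x_pred=-0.6386  r=-2.0514  x^+=-1.5658  v^+=-2.0726  a^+=-0.3127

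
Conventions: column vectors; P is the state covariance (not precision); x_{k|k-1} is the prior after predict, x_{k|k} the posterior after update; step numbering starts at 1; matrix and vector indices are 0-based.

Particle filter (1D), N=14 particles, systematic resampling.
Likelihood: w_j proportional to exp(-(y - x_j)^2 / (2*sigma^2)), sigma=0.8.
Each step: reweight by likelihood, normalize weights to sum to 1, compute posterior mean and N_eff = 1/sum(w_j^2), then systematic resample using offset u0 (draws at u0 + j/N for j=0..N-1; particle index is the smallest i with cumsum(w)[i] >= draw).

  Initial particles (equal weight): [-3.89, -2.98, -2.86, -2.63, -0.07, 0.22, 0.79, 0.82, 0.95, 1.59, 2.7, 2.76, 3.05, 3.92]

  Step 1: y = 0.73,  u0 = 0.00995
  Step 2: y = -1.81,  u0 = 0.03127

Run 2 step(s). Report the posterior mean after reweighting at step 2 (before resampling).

step 1: w=[0.0000, 0.0000, 0.0000, 0.0000, 0.1203, 0.1619, 0.1978, 0.1971, 0.1910, 0.1113, 0.0096, 0.0079, 0.0030, 0.0001]  mean=0.7604  Neff=5.9631  idx=[4, 4, 5, 5, 6, 6, 6, 7, 7, 7, 8, 8, 8, 9]
step 2: w=[0.3085, 0.3085, 0.1313, 0.1313, 0.0167, 0.0167, 0.0167, 0.0148, 0.0148, 0.0148, 0.0085, 0.0085, 0.0085, 0.0004]  mean=0.1155  Neff=4.4152  idx=[0, 0, 0, 0, 1, 1, 1, 1, 1, 2, 2, 3, 4, 9]

post_mean = 0.1155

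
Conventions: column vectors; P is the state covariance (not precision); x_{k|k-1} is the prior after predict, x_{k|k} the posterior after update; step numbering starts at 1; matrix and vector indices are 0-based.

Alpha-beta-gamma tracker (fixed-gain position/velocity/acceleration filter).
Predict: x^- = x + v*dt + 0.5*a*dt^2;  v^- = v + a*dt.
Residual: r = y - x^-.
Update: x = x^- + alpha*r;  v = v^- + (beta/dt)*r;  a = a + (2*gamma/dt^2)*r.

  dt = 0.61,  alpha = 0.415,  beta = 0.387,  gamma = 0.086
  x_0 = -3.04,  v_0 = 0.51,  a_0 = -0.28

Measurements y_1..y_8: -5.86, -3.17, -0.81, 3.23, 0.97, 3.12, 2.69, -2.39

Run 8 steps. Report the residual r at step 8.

step 1: x_pred=-2.7810  r=-3.0790  x^+=-4.0588  v^+=-1.6142  a^+=-1.7032
step 2: x_pred=-5.3603  r=2.1903  x^+=-4.4513  v^+=-1.2636  a^+=-0.6908
step 3: x_pred=-5.3506  r=4.5406  x^+=-3.4663  v^+=1.1958  a^+=1.4081
step 4: x_pred=-2.4749  r=5.7049  x^+=-0.1074  v^+=5.6740  a^+=4.0451
step 5: x_pred=4.1064  r=-3.1364  x^+=2.8048  v^+=6.1517  a^+=2.5954
step 6: x_pred=7.0402  r=-3.9202  x^+=5.4133  v^+=5.2478  a^+=0.7833
step 7: x_pred=8.7602  r=-6.0702  x^+=6.2411  v^+=1.8745  a^+=-2.0226
step 8: x_pred=7.0082  r=-9.3982  x^+=3.1080  v^+=-5.3218  a^+=-6.3669

resid = -9.3982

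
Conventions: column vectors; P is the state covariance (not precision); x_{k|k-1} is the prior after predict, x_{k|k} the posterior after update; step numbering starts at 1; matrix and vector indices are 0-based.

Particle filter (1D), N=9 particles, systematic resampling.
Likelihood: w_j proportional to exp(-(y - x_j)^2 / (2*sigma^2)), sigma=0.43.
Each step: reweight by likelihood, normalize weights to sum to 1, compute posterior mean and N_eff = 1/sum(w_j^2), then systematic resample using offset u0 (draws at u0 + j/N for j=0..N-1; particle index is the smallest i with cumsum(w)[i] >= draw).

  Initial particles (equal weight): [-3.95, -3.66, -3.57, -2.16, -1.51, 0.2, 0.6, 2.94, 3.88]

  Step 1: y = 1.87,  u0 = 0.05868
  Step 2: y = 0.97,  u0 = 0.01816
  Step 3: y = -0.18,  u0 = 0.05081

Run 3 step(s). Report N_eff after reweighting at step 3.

step 1: w=[0.0000, 0.0000, 0.0000, 0.0000, 0.0000, 0.0091, 0.2180, 0.7727, 0.0003]  mean=2.4054  Neff=1.5513  idx=[6, 6, 7, 7, 7, 7, 7, 7, 7]
step 2: w=[0.4999, 0.4999, 0.0000, 0.0000, 0.0000, 0.0000, 0.0000, 0.0000, 0.0000]  mean=0.6003  Neff=2.0006  idx=[0, 0, 0, 0, 0, 1, 1, 1, 1]
step 3: w=[0.1111, 0.1111, 0.1111, 0.1111, 0.1111, 0.1111, 0.1111, 0.1111, 0.1111]  mean=0.6000  Neff=9.0000  idx=[0, 1, 2, 3, 4, 5, 6, 7, 8]

N_eff = 9.0000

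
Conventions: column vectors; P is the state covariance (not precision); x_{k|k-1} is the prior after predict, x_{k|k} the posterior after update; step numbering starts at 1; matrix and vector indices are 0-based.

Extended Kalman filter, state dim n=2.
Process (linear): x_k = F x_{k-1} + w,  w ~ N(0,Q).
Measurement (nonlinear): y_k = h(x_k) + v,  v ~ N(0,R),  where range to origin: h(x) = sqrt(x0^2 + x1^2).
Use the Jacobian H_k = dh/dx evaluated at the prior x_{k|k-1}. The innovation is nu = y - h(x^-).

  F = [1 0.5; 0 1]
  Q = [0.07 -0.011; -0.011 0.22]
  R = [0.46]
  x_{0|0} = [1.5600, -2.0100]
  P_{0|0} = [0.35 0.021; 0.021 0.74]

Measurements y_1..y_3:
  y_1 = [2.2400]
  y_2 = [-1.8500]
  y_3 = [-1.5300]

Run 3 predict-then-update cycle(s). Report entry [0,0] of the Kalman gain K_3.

step 1: x^-=[0.5550, -2.0100]  P^-=[0.6260 0.3800; 0.3800 0.9600]  H_jac=[0.2662 -0.9639]  S=[1.2014]  K=[-0.1662; -0.6861]  nu=[0.1548]  x^+=[0.5293, -2.1162]  P^+=[0.5928 0.2430; 0.2430 0.3945]
step 2: x^-=[-0.5288, -2.1162]  P^-=[1.0044 0.4293; 0.4293 0.6145]  H_jac=[-0.2424 -0.9702]  S=[1.2994]  K=[-0.5079; -0.5389]  nu=[-4.0313]  x^+=[1.5187, 0.0563]  P^+=[0.6692 0.0736; 0.0736 0.2371]
step 3: x^-=[1.5469, 0.0563]  P^-=[0.8721 0.1812; 0.1812 0.4571]  H_jac=[0.9993 0.0364]  S=[1.3447]  K=[0.6530; 0.1470]  nu=[-3.0779]  x^+=[-0.4630, -0.3961]  P^+=[0.2987 0.0521; 0.0521 0.4281]

K[0,0] = 0.6530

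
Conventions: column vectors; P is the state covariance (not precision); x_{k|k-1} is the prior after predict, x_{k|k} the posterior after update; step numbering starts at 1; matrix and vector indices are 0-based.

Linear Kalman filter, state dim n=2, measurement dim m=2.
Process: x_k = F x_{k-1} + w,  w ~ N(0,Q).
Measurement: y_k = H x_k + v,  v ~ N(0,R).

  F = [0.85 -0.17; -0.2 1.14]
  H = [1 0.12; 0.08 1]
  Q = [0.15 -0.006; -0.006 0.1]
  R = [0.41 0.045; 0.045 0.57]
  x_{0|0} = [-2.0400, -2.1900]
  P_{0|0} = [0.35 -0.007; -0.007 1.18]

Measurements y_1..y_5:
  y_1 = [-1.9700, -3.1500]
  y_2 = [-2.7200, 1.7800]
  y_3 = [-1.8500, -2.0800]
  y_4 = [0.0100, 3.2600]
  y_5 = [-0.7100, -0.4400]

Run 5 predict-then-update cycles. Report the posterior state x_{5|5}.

step 1: x^-=[-1.3617, -2.0886]  P^-=[0.4390 -0.3012; -0.3012 1.6507]  S=[0.8005 -0.0259; -0.0259 2.1753]  K=[0.4995 -0.1164; -0.1047 0.7465]  nu=[-0.3577, -0.9525]  x^+=[-1.4295, -2.7622]  P^+=[0.2068 -0.0604; -0.0604 0.4256]
step 2: x^-=[-0.7455, -2.8630]  P^-=[0.3292 -0.1842; -0.1842 0.6890]  S=[0.7049 -0.0320; -0.0320 1.2316]  K=[0.4303 -0.1170; -0.1194 0.5443]  nu=[-1.6309, 4.7026]  x^+=[-1.9977, -0.1085]  P^+=[0.1786 -0.0616; -0.0616 0.3098]
step 3: x^-=[-1.6796, 0.2759]  P^-=[0.3058 -0.1582; -0.1582 0.5379]  S=[0.6855 -0.0257; -0.0257 1.0845]  K=[0.4141 -0.1135; -0.1186 0.4815]  nu=[-0.2035, -2.2215]  x^+=[-1.5117, -0.7696]  P^+=[0.1718 -0.0598; -0.0598 0.2739]
step 4: x^-=[-1.1541, -0.5750]  P^-=[0.2994 -0.1483; -0.1483 0.4901]  S=[0.6808 -0.0219; -0.0219 1.0383]  K=[0.4100 -0.1111; -0.1166 0.4581]  nu=[1.2331, 3.9274]  x^+=[-1.0848, 1.0804]  P^+=[0.1701 -0.0585; -0.0585 0.2606]
step 5: x^-=[-1.1058, 1.4486]  P^-=[0.2973 -0.1441; -0.1441 0.4721]  S=[0.6796 -0.0200; -0.0200 1.0210]  K=[0.4089 -0.1098; -0.1154 0.4489]  nu=[0.2219, -1.8002]  x^+=[-0.8174, 0.6150]  P^+=[0.1696 -0.0578; -0.0578 0.2553]

x_post = [-0.8174, 0.6150]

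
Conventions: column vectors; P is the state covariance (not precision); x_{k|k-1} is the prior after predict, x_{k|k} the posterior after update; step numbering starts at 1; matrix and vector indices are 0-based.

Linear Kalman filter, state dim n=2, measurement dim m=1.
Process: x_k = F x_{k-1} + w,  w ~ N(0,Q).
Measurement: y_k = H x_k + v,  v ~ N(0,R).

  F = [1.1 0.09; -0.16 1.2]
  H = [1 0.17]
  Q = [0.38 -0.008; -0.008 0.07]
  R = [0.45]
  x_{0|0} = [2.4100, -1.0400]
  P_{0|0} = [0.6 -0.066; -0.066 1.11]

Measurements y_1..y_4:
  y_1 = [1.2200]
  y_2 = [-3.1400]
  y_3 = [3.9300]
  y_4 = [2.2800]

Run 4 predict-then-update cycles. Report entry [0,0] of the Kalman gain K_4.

step 1: x^-=[2.5574, -1.6336]  P^-=[1.1019 -0.0799; -0.0799 1.7091]  S=[1.5742]  K=[0.6914; 0.1338]  nu=[-1.0597]  x^+=[1.8248, -1.7754]  P^+=[0.3495 -0.2255; -0.2255 1.6809]
step 2: x^-=[1.8474, -2.4225]  P^-=[0.7718 -0.1824; -0.1824 2.5861]  S=[1.2345]  K=[0.6001; 0.2083]  nu=[-4.5756]  x^+=[-0.8982, -3.3758]  P^+=[0.3273 -0.3368; -0.3368 2.5325]
step 3: x^-=[-1.2919, -3.9072]  P^-=[0.7298 -0.2318; -0.2318 3.8545]  S=[1.2124]  K=[0.5695; 0.3493]  nu=[5.8861]  x^+=[2.0601, -1.8513]  P^+=[0.3367 -0.4729; -0.4729 3.7066]
step 4: x^-=[2.0995, -2.5511]  P^-=[0.7237 -0.2844; -0.2844 5.5977]  S=[1.2388]  K=[0.5452; 0.5386]  nu=[0.6142]  x^+=[2.4343, -2.2203]  P^+=[0.3555 -0.6482; -0.6482 5.2383]

K[0,0] = 0.5452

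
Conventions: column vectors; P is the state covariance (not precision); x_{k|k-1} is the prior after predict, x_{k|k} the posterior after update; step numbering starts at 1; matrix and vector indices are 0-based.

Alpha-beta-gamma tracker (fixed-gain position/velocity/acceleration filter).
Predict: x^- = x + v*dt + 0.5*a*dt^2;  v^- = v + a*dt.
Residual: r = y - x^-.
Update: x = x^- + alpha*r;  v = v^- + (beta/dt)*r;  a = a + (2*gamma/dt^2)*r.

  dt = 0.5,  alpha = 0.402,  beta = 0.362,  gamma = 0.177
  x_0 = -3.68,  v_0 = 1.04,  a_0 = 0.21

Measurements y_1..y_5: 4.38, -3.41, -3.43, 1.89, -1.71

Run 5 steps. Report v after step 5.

step 1: x_pred=-3.1338  r=7.5137  x^+=-0.1132  v^+=6.5850  a^+=10.8495
step 2: x_pred=4.5354  r=-7.9454  x^+=1.3414  v^+=6.2572  a^+=-0.4013
step 3: x_pred=4.4198  r=-7.8498  x^+=1.2642  v^+=0.3733  a^+=-11.5166
step 4: x_pred=0.0113  r=1.8787  x^+=0.7665  v^+=-4.0248  a^+=-8.8563
step 5: x_pred=-2.3529  r=0.6429  x^+=-2.0945  v^+=-7.9875  a^+=-7.9459

v_post = -7.9875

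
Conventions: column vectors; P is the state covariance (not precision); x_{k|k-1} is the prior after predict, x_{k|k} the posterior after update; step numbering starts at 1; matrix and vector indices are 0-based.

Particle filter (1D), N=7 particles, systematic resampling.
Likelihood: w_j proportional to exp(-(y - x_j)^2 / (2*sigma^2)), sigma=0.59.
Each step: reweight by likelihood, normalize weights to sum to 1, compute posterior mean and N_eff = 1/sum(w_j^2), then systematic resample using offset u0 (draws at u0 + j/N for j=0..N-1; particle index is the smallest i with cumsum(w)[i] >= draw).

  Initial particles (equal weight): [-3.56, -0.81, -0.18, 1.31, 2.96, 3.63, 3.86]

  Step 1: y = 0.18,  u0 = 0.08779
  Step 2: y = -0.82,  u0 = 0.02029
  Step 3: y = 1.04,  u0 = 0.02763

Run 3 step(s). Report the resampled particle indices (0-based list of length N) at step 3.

step 1: w=[0.0000, 0.1982, 0.6724, 0.1294, 0.0000, 0.0000, 0.0000]  mean=-0.1120  Neff=1.9679  idx=[1, 2, 2, 2, 2, 2, 3]
step 2: w=[0.2647, 0.1470, 0.1470, 0.1470, 0.1470, 0.1470, 0.0004]  mean=-0.3462  Neff=5.6155  idx=[0, 0, 1, 2, 3, 4, 5]
step 3: w=[0.0121, 0.0121, 0.1951, 0.1951, 0.1951, 0.1951, 0.1951]  mean=-0.1953  Neff=5.2436  idx=[2, 2, 3, 4, 4, 5, 6]

resampled_idx = [2, 2, 3, 4, 4, 5, 6]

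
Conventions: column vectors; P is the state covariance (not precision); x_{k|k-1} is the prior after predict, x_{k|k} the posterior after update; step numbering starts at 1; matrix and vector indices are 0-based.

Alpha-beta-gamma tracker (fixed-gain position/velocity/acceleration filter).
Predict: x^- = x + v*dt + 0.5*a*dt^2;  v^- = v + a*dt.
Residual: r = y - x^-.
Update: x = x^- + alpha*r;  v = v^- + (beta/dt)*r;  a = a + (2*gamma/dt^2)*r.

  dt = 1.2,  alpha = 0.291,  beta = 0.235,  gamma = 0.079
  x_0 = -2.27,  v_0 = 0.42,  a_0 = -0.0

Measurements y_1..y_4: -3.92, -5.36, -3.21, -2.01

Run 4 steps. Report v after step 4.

v_post = -0.8445

step 1: x_pred=-1.7660  r=-2.1540  x^+=-2.3928  v^+=-0.0018  a^+=-0.2363
step 2: x_pred=-2.5652  r=-2.7948  x^+=-3.3785  v^+=-0.8328  a^+=-0.5430
step 3: x_pred=-4.7687  r=1.5587  x^+=-4.3151  v^+=-1.1791  a^+=-0.3720
step 4: x_pred=-5.9979  r=3.9879  x^+=-4.8374  v^+=-0.8445  a^+=0.0656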